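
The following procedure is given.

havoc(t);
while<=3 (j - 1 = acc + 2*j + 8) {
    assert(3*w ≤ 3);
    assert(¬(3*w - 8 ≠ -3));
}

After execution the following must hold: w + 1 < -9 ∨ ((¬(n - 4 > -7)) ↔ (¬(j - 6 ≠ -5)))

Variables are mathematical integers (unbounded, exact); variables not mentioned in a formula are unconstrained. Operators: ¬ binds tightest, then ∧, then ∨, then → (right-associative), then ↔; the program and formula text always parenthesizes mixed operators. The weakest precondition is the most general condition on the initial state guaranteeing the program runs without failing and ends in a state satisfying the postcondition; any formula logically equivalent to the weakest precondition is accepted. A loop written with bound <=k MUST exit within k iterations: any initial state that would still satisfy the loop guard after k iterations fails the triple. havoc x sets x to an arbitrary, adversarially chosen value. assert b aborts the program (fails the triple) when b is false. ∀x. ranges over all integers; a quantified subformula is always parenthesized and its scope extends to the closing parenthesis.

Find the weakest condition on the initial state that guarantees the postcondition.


Working backward. After the program, the postcondition w + 1 < -9 ∨ ((¬(n - 4 > -7)) ↔ (¬(j - 6 ≠ -5))) must hold; in canonical form it is w < -10 ∨ ((¬(n > -3)) ↔ (¬(j ≠ 1))).
Before the loop (bound <=3), unroll the exhaustion recursion (WP_0 = exit-now case; WP_j = one more guarded iteration, up to j = 3):
  WP_0: (¬(acc + j = -9)) ∧ (w < -10 ∨ ((¬(n > -3)) ↔ (¬(j ≠ 1))))
  WP_1: (acc + j = -9 → (3*w ≤ 3 ∧ (¬(3*w ≠ 5)) ∧ (¬(acc + j = -9)) ∧ (w < -10 ∨ ((¬(n > -3)) ↔ (¬(j ≠ 1)))))) ∧ ((¬(acc + j = -9)) → (w < -10 ∨ ((¬(n > -3)) ↔ (¬(j ≠ 1)))))
  WP_2: (acc + j = -9 → (3*w ≤ 3 ∧ (¬(3*w ≠ 5)) ∧ (acc + j = -9 → (3*w ≤ 3 ∧ (¬(3*w ≠ 5)) ∧ (¬(acc + j = -9)) ∧ (w < -10 ∨ ((¬(n > -3)) ↔ (¬(j ≠ 1)))))) ∧ ((¬(acc + j = -9)) → (w < -10 ∨ ((¬(n > -3)) ↔ (¬(j ≠ 1))))))) ∧ ((¬(acc + j = -9)) → (w < -10 ∨ ((¬(n > -3)) ↔ (¬(j ≠ 1)))))
  WP_3: (acc + j = -9 → (3*w ≤ 3 ∧ (¬(3*w ≠ 5)) ∧ (acc + j = -9 → (3*w ≤ 3 ∧ (¬(3*w ≠ 5)) ∧ (acc + j = -9 → (3*w ≤ 3 ∧ (¬(3*w ≠ 5)) ∧ (¬(acc + j = -9)) ∧ (w < -10 ∨ ((¬(n > -3)) ↔ (¬(j ≠ 1)))))) ∧ ((¬(acc + j = -9)) → (w < -10 ∨ ((¬(n > -3)) ↔ (¬(j ≠ 1))))))) ∧ ((¬(acc + j = -9)) → (w < -10 ∨ ((¬(n > -3)) ↔ (¬(j ≠ 1))))))) ∧ ((¬(acc + j = -9)) → (w < -10 ∨ ((¬(n > -3)) ↔ (¬(j ≠ 1)))))
So before the loop: (acc + j = -9 → (3*w ≤ 3 ∧ (¬(3*w ≠ 5)) ∧ (acc + j = -9 → (3*w ≤ 3 ∧ (¬(3*w ≠ 5)) ∧ (acc + j = -9 → (3*w ≤ 3 ∧ (¬(3*w ≠ 5)) ∧ (¬(acc + j = -9)) ∧ (w < -10 ∨ ((¬(n > -3)) ↔ (¬(j ≠ 1)))))) ∧ ((¬(acc + j = -9)) → (w < -10 ∨ ((¬(n > -3)) ↔ (¬(j ≠ 1))))))) ∧ ((¬(acc + j = -9)) → (w < -10 ∨ ((¬(n > -3)) ↔ (¬(j ≠ 1))))))) ∧ ((¬(acc + j = -9)) → (w < -10 ∨ ((¬(n > -3)) ↔ (¬(j ≠ 1)))))
Before havoc t: (acc + j = -9 → (3*w ≤ 3 ∧ (¬(3*w ≠ 5)) ∧ (acc + j = -9 → (3*w ≤ 3 ∧ (¬(3*w ≠ 5)) ∧ (acc + j = -9 → (3*w ≤ 3 ∧ (¬(3*w ≠ 5)) ∧ (¬(acc + j = -9)) ∧ (w < -10 ∨ ((¬(n > -3)) ↔ (¬(j ≠ 1)))))) ∧ ((¬(acc + j = -9)) → (w < -10 ∨ ((¬(n > -3)) ↔ (¬(j ≠ 1))))))) ∧ ((¬(acc + j = -9)) → (w < -10 ∨ ((¬(n > -3)) ↔ (¬(j ≠ 1))))))) ∧ ((¬(acc + j = -9)) → (w < -10 ∨ ((¬(n > -3)) ↔ (¬(j ≠ 1)))))
Answer: WP = (acc + j = -9 → (3*w ≤ 3 ∧ (¬(3*w ≠ 5)) ∧ (acc + j = -9 → (3*w ≤ 3 ∧ (¬(3*w ≠ 5)) ∧ (acc + j = -9 → (3*w ≤ 3 ∧ (¬(3*w ≠ 5)) ∧ (¬(acc + j = -9)) ∧ (w < -10 ∨ ((¬(n > -3)) ↔ (¬(j ≠ 1)))))) ∧ ((¬(acc + j = -9)) → (w < -10 ∨ ((¬(n > -3)) ↔ (¬(j ≠ 1))))))) ∧ ((¬(acc + j = -9)) → (w < -10 ∨ ((¬(n > -3)) ↔ (¬(j ≠ 1))))))) ∧ ((¬(acc + j = -9)) → (w < -10 ∨ ((¬(n > -3)) ↔ (¬(j ≠ 1)))))


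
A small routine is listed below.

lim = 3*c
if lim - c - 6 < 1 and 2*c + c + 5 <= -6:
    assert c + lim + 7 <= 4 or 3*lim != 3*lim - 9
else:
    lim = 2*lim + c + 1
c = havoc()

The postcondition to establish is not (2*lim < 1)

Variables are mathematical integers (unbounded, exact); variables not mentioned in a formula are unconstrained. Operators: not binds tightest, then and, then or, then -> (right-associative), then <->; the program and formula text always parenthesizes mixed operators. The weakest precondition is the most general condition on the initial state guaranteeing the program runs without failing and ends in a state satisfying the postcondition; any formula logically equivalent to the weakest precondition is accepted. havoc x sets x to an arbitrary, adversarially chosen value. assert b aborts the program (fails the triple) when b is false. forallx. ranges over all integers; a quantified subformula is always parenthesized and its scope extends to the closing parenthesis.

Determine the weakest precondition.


Working backward. After the program, not (2*lim < 1) must hold.
Before havoc c: not (2*lim < 1)
Then branch requires not (2*lim < 1); else branch requires not (2*c + 4*lim < -1).
Before the if: ((lim < c + 7 and 3*c <= -11) -> (not (2*lim < 1))) and ((not (lim < c + 7 and 3*c <= -11)) -> (not (2*c + 4*lim < -1)))
Before lim := 3*c: ((2*c < 7 and 3*c <= -11) -> (not (6*c < 1))) and ((not (2*c < 7 and 3*c <= -11)) -> (not (14*c < -1)))
Answer: WP = ((2*c < 7 and 3*c <= -11) -> (not (6*c < 1))) and ((not (2*c < 7 and 3*c <= -11)) -> (not (14*c < -1)))


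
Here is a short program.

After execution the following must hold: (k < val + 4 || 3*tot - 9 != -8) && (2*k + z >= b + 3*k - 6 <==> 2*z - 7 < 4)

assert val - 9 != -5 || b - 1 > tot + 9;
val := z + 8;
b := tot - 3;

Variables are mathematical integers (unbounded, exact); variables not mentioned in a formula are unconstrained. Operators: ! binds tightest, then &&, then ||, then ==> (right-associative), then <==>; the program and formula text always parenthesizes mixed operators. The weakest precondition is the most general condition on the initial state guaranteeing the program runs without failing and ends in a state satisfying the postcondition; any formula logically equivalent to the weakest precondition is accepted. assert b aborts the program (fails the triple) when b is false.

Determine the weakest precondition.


Working backward. After the program, the postcondition (k < val + 4 || 3*tot - 9 != -8) && (2*k + z >= b + 3*k - 6 <==> 2*z - 7 < 4) must hold; in canonical form it is (k < val + 4 || 3*tot != 1) && (z >= b + k - 6 <==> 2*z < 11).
Before b := tot - 3: (k < val + 4 || 3*tot != 1) && (z >= k + tot - 9 <==> 2*z < 11)
Before val := z + 8: (k < z + 12 || 3*tot != 1) && (z >= k + tot - 9 <==> 2*z < 11)
Before assert val - 9 != -5 || b - 1 > tot + 9: (val != 4 || b > tot + 10) && (k < z + 12 || 3*tot != 1) && (z >= k + tot - 9 <==> 2*z < 11)
Answer: WP = (val != 4 || b > tot + 10) && (k < z + 12 || 3*tot != 1) && (z >= k + tot - 9 <==> 2*z < 11)


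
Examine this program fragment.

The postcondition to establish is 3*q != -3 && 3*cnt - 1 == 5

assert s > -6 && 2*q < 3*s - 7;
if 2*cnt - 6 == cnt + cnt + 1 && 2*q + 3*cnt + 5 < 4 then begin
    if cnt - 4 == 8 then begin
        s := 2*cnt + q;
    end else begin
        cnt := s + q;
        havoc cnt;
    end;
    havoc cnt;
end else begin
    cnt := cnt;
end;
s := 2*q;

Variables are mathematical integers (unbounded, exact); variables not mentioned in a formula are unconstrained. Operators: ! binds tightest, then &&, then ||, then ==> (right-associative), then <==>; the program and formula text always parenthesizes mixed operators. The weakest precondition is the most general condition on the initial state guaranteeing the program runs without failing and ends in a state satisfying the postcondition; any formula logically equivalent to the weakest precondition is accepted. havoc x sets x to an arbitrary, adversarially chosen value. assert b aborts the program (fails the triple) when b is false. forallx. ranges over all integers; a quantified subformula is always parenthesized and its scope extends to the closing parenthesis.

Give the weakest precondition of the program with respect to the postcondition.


Working backward. After the program, the postcondition 3*q != -3 && 3*cnt - 1 == 5 must hold; in canonical form it is 3*q != -3 && 3*cnt == 6.
Before s := 2*q: 3*q != -3 && 3*cnt == 6
Then branch requires (cnt == 12 ==> (forall cnt_1. (3*q != -3 && 3*cnt_1 == 6))) && ((!(cnt == 12)) ==> (forall cnt_1. (3*q != -3 && 3*cnt_1 == 6))); else branch requires 3*q != -3 && 3*cnt == 6.
Before the if: 3*q != -3 && 3*cnt == 6
Before assert s > -6 && 2*q < 3*s - 7: s > -6 && 2*q < 3*s - 7 && 3*q != -3 && 3*cnt == 6
Answer: WP = s > -6 && 2*q < 3*s - 7 && 3*q != -3 && 3*cnt == 6


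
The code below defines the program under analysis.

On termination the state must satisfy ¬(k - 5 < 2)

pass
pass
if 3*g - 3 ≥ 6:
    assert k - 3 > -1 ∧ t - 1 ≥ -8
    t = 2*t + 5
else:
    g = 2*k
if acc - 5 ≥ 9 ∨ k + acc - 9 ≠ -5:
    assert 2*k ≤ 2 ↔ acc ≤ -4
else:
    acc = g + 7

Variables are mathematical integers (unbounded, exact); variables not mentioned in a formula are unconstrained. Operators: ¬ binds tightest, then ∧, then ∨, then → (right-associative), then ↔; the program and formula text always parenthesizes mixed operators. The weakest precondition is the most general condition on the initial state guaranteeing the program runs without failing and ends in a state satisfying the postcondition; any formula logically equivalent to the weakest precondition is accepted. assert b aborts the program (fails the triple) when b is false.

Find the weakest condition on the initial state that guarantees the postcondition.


Working backward. After the program, the postcondition ¬(k - 5 < 2) must hold; in canonical form it is ¬(k < 7).
Then branch requires (2*k ≤ 2 ↔ acc ≤ -4) ∧ (¬(k < 7)); else branch requires ¬(k < 7).
Before the if: ((acc ≥ 14 ∨ acc + k ≠ 4) → ((2*k ≤ 2 ↔ acc ≤ -4) ∧ (¬(k < 7)))) ∧ ((¬(acc ≥ 14 ∨ acc + k ≠ 4)) → (¬(k < 7)))
Then branch requires k > 2 ∧ t ≥ -7 ∧ ((acc ≥ 14 ∨ acc + k ≠ 4) → ((2*k ≤ 2 ↔ acc ≤ -4) ∧ (¬(k < 7)))) ∧ ((¬(acc ≥ 14 ∨ acc + k ≠ 4)) → (¬(k < 7))); else branch requires ((acc ≥ 14 ∨ acc + k ≠ 4) → ((2*k ≤ 2 ↔ acc ≤ -4) ∧ (¬(k < 7)))) ∧ ((¬(acc ≥ 14 ∨ acc + k ≠ 4)) → (¬(k < 7))).
Before the if: (3*g ≥ 9 → (k > 2 ∧ t ≥ -7 ∧ ((acc ≥ 14 ∨ acc + k ≠ 4) → ((2*k ≤ 2 ↔ acc ≤ -4) ∧ (¬(k < 7)))) ∧ ((¬(acc ≥ 14 ∨ acc + k ≠ 4)) → (¬(k < 7))))) ∧ ((¬(3*g ≥ 9)) → (((acc ≥ 14 ∨ acc + k ≠ 4) → ((2*k ≤ 2 ↔ acc ≤ -4) ∧ (¬(k < 7)))) ∧ ((¬(acc ≥ 14 ∨ acc + k ≠ 4)) → (¬(k < 7)))))
Before skip: (3*g ≥ 9 → (k > 2 ∧ t ≥ -7 ∧ ((acc ≥ 14 ∨ acc + k ≠ 4) → ((2*k ≤ 2 ↔ acc ≤ -4) ∧ (¬(k < 7)))) ∧ ((¬(acc ≥ 14 ∨ acc + k ≠ 4)) → (¬(k < 7))))) ∧ ((¬(3*g ≥ 9)) → (((acc ≥ 14 ∨ acc + k ≠ 4) → ((2*k ≤ 2 ↔ acc ≤ -4) ∧ (¬(k < 7)))) ∧ ((¬(acc ≥ 14 ∨ acc + k ≠ 4)) → (¬(k < 7)))))
Before skip: (3*g ≥ 9 → (k > 2 ∧ t ≥ -7 ∧ ((acc ≥ 14 ∨ acc + k ≠ 4) → ((2*k ≤ 2 ↔ acc ≤ -4) ∧ (¬(k < 7)))) ∧ ((¬(acc ≥ 14 ∨ acc + k ≠ 4)) → (¬(k < 7))))) ∧ ((¬(3*g ≥ 9)) → (((acc ≥ 14 ∨ acc + k ≠ 4) → ((2*k ≤ 2 ↔ acc ≤ -4) ∧ (¬(k < 7)))) ∧ ((¬(acc ≥ 14 ∨ acc + k ≠ 4)) → (¬(k < 7)))))
Answer: WP = (3*g ≥ 9 → (k > 2 ∧ t ≥ -7 ∧ ((acc ≥ 14 ∨ acc + k ≠ 4) → ((2*k ≤ 2 ↔ acc ≤ -4) ∧ (¬(k < 7)))) ∧ ((¬(acc ≥ 14 ∨ acc + k ≠ 4)) → (¬(k < 7))))) ∧ ((¬(3*g ≥ 9)) → (((acc ≥ 14 ∨ acc + k ≠ 4) → ((2*k ≤ 2 ↔ acc ≤ -4) ∧ (¬(k < 7)))) ∧ ((¬(acc ≥ 14 ∨ acc + k ≠ 4)) → (¬(k < 7)))))


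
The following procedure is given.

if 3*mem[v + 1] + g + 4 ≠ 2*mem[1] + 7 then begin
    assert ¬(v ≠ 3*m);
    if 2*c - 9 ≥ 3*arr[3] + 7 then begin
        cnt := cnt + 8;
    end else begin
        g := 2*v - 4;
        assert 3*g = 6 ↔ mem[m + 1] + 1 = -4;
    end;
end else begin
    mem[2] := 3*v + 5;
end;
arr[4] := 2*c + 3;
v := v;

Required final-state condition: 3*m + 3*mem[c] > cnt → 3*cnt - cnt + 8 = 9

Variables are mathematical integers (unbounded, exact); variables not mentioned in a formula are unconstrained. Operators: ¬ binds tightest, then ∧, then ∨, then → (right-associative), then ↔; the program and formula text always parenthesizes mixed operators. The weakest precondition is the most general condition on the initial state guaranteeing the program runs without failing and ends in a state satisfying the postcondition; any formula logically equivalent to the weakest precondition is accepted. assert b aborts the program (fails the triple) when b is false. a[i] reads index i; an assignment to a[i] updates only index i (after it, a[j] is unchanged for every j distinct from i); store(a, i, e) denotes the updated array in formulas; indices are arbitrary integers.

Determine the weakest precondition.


Working backward. After the program, the postcondition 3*m + 3*mem[c] > cnt → 3*cnt - cnt + 8 = 9 must hold; in canonical form it is 3*mem[c] + 3*m > cnt → 2*cnt = 1.
Before v := v: 3*mem[c] + 3*m > cnt → 2*cnt = 1
Before arr[4] := 2*c + 3: 3*mem[c] + 3*m > cnt → 2*cnt = 1
Then branch requires (¬(v ≠ 3*m)) ∧ (2*c ≥ 3*arr[3] + 16 → (3*mem[c] + 3*m > cnt + 8 → 2*cnt = -15)) ∧ ((¬(2*c ≥ 3*arr[3] + 16)) → ((6*v = 18 ↔ mem[m + 1] = -5) ∧ (3*mem[c] + 3*m > cnt → 2*cnt = 1))); else branch requires 3*store(mem, 2, 3*v + 5)[c] + 3*m > cnt → 2*cnt = 1.
Before the if: (3*mem[v + 1] + g ≠ 2*mem[1] + 3 → ((¬(v ≠ 3*m)) ∧ (2*c ≥ 3*arr[3] + 16 → (3*mem[c] + 3*m > cnt + 8 → 2*cnt = -15)) ∧ ((¬(2*c ≥ 3*arr[3] + 16)) → ((6*v = 18 ↔ mem[m + 1] = -5) ∧ (3*mem[c] + 3*m > cnt → 2*cnt = 1))))) ∧ ((¬(3*mem[v + 1] + g ≠ 2*mem[1] + 3)) → (3*store(mem, 2, 3*v + 5)[c] + 3*m > cnt → 2*cnt = 1))
Answer: WP = (3*mem[v + 1] + g ≠ 2*mem[1] + 3 → ((¬(v ≠ 3*m)) ∧ (2*c ≥ 3*arr[3] + 16 → (3*mem[c] + 3*m > cnt + 8 → 2*cnt = -15)) ∧ ((¬(2*c ≥ 3*arr[3] + 16)) → ((6*v = 18 ↔ mem[m + 1] = -5) ∧ (3*mem[c] + 3*m > cnt → 2*cnt = 1))))) ∧ ((¬(3*mem[v + 1] + g ≠ 2*mem[1] + 3)) → (3*store(mem, 2, 3*v + 5)[c] + 3*m > cnt → 2*cnt = 1))


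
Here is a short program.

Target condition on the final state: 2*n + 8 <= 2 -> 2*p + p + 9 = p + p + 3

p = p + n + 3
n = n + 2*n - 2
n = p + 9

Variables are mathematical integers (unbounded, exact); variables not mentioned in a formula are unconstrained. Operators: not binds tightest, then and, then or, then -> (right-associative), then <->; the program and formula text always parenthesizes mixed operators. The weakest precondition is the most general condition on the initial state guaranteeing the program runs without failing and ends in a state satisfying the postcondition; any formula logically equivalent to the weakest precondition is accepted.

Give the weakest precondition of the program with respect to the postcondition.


Working backward. After the program, the postcondition 2*n + 8 <= 2 -> 2*p + p + 9 = p + p + 3 must hold; in canonical form it is 2*n <= -6 -> p = -6.
Before n := p + 9: 2*p <= -24 -> p = -6
Before n := n + 2*n - 2: 2*p <= -24 -> p = -6
Before p := p + n + 3: 2*n + 2*p <= -30 -> n + p = -9
Answer: WP = 2*n + 2*p <= -30 -> n + p = -9


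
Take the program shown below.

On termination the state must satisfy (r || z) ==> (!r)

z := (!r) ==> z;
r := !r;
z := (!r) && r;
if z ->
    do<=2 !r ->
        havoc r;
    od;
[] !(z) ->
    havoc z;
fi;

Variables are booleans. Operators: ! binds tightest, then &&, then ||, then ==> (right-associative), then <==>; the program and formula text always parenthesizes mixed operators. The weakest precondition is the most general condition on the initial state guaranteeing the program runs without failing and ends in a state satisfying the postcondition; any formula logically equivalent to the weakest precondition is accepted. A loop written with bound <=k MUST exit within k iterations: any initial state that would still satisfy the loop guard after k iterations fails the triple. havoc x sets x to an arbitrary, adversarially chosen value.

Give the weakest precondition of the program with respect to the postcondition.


Working backward. After the program, (r || z) ==> (!r) must hold.
Then branch requires r && (r ==> ((r || z) ==> (!r))); else branch requires (!r) && (r ==> (!r)).
Before the if: (z ==> (r && (r ==> ((r || z) ==> (!r))))) && ((!z) ==> ((!r) && (r ==> (!r))))
Before z := (!r) && r: (!r) && (r ==> (!r))
Before r := !r: r && ((!r) ==> r)
Before z := (!r) ==> z: r && ((!r) ==> r)
Answer: WP = r && ((!r) ==> r)


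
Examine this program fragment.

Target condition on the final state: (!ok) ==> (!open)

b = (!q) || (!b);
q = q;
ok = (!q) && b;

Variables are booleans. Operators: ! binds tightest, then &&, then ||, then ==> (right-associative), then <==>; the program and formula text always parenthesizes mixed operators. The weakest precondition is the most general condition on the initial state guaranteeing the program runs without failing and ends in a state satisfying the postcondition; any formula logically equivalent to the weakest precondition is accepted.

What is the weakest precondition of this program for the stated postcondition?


Working backward. After the program, (!ok) ==> (!open) must hold.
Before ok := (!q) && b: (!((!q) && b)) ==> (!open)
Before q := q: (!((!q) && b)) ==> (!open)
Before b := (!q) || (!b): (!((!q) && ((!q) || (!b)))) ==> (!open)
Answer: WP = (!((!q) && ((!q) || (!b)))) ==> (!open)


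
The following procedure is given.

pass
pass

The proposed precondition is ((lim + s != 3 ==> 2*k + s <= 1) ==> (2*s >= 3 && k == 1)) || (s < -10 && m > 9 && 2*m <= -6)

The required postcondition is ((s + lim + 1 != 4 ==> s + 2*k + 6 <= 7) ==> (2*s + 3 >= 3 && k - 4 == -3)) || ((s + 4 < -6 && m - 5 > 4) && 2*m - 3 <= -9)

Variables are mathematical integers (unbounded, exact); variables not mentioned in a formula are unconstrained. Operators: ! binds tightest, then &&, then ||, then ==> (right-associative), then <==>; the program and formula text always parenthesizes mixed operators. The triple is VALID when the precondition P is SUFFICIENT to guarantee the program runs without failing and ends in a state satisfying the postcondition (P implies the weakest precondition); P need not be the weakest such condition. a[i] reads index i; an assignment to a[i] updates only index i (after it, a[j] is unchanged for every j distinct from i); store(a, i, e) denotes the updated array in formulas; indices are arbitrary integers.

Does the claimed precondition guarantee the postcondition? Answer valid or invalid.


Working backward. After the program, the postcondition ((s + lim + 1 != 4 ==> s + 2*k + 6 <= 7) ==> (2*s + 3 >= 3 && k - 4 == -3)) || ((s + 4 < -6 && m - 5 > 4) && 2*m - 3 <= -9) must hold; in canonical form it is ((lim + s != 3 ==> 2*k + s <= 1) ==> (2*s >= 0 && k == 1)) || (s < -10 && m > 9 && 2*m <= -6).
Before skip: ((lim + s != 3 ==> 2*k + s <= 1) ==> (2*s >= 0 && k == 1)) || (s < -10 && m > 9 && 2*m <= -6)
Before skip: ((lim + s != 3 ==> 2*k + s <= 1) ==> (2*s >= 0 && k == 1)) || (s < -10 && m > 9 && 2*m <= -6)
The weakest precondition is ((lim + s != 3 ==> 2*k + s <= 1) ==> (2*s >= 0 && k == 1)) || (s < -10 && m > 9 && 2*m <= -6).
Check whether ((lim + s != 3 ==> 2*k + s <= 1) ==> (2*s >= 3 && k == 1)) || (s < -10 && m > 9 && 2*m <= -6) implies it.
Every state satisfying the precondition satisfies the weakest precondition: the implication holds.
Answer: valid


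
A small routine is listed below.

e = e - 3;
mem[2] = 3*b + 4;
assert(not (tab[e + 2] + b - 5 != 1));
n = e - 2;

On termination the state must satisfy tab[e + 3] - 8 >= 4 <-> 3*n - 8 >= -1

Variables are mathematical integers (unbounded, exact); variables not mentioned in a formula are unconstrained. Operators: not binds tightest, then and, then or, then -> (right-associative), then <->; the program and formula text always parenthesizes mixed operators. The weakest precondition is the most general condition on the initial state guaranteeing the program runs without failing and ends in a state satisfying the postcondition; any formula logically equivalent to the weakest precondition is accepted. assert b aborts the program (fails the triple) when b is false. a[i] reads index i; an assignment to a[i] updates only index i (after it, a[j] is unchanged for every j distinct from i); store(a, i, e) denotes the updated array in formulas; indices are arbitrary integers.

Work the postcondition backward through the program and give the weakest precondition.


Working backward. After the program, the postcondition tab[e + 3] - 8 >= 4 <-> 3*n - 8 >= -1 must hold; in canonical form it is tab[e + 3] >= 12 <-> 3*n >= 7.
Before n := e - 2: tab[e + 3] >= 12 <-> 3*e >= 13
Before assert not (tab[e + 2] + b - 5 != 1): (not (tab[e + 2] + b != 6)) and (tab[e + 3] >= 12 <-> 3*e >= 13)
Before mem[2] := 3*b + 4: (not (tab[e + 2] + b != 6)) and (tab[e + 3] >= 12 <-> 3*e >= 13)
Before e := e - 3: (not (tab[e - 1] + b != 6)) and (tab[e] >= 12 <-> 3*e >= 22)
Answer: WP = (not (tab[e - 1] + b != 6)) and (tab[e] >= 12 <-> 3*e >= 22)


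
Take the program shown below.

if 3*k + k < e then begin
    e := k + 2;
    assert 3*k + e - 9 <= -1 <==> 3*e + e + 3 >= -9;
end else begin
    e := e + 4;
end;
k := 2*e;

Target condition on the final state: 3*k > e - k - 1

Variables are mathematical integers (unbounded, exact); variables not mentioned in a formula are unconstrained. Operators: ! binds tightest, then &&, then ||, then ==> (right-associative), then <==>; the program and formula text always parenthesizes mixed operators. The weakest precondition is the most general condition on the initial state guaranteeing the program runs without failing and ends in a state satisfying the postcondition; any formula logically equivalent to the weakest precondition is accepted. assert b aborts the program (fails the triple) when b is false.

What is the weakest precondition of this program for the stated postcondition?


Working backward. After the program, the postcondition 3*k > e - k - 1 must hold; in canonical form it is 4*k > e - 1.
Before k := 2*e: 7*e > -1
Then branch requires (4*k <= 6 <==> 4*k >= -20) && 7*k > -15; else branch requires 7*e > -29.
Before the if: (4*k < e ==> ((4*k <= 6 <==> 4*k >= -20) && 7*k > -15)) && ((!(4*k < e)) ==> 7*e > -29)
Answer: WP = (4*k < e ==> ((4*k <= 6 <==> 4*k >= -20) && 7*k > -15)) && ((!(4*k < e)) ==> 7*e > -29)


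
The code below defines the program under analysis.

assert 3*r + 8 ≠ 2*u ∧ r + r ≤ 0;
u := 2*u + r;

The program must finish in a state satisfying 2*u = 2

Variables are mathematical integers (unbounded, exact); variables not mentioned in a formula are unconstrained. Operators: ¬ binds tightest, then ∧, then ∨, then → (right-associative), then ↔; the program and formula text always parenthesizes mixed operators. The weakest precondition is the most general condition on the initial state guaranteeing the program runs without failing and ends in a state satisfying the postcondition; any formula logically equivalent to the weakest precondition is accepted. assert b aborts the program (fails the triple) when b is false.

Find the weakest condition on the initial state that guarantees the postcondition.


Working backward. After the program, 2*u = 2 must hold.
Before u := 2*u + r: 2*r + 4*u = 2
Before assert 3*r + 8 ≠ 2*u ∧ r + r ≤ 0: 3*r ≠ 2*u - 8 ∧ 2*r ≤ 0 ∧ 2*r + 4*u = 2
Answer: WP = 3*r ≠ 2*u - 8 ∧ 2*r ≤ 0 ∧ 2*r + 4*u = 2


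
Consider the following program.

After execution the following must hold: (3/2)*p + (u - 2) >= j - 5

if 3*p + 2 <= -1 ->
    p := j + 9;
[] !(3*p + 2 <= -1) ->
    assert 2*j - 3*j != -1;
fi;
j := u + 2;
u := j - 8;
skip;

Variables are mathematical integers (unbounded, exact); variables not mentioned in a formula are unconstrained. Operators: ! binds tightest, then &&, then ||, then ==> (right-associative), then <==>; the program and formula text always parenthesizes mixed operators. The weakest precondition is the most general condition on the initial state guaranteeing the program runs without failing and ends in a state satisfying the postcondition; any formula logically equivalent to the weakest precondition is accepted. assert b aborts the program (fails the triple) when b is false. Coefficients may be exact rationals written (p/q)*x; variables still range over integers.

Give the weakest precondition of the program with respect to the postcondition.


Working backward. After the program, the postcondition (3/2)*p + (u - 2) >= j - 5 must hold; in canonical form it is (3/2)*p + u >= j - 3.
Before skip: (3/2)*p + u >= j - 3
Before u := j - 8: (3/2)*p >= 5
Before j := u + 2: (3/2)*p >= 5
Then branch requires (3/2)*j >= -17/2; else branch requires j != 1 && (3/2)*p >= 5.
Before the if: (3*p <= -3 ==> (3/2)*j >= -17/2) && ((!(3*p <= -3)) ==> (j != 1 && (3/2)*p >= 5))
Answer: WP = (3*p <= -3 ==> (3/2)*j >= -17/2) && ((!(3*p <= -3)) ==> (j != 1 && (3/2)*p >= 5))


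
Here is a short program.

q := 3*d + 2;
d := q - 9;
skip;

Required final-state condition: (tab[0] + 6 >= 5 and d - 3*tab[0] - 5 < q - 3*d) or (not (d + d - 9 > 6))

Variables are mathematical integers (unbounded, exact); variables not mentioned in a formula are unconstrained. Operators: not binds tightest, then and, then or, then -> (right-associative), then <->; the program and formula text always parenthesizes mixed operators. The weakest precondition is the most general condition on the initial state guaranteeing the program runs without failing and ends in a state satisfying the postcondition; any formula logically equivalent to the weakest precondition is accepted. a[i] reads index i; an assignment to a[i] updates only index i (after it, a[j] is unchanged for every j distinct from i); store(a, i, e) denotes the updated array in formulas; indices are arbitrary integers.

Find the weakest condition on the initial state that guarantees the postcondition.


Working backward. After the program, the postcondition (tab[0] + 6 >= 5 and d - 3*tab[0] - 5 < q - 3*d) or (not (d + d - 9 > 6)) must hold; in canonical form it is (tab[0] >= -1 and 4*d < 3*tab[0] + q + 5) or (not (2*d > 15)).
Before skip: (tab[0] >= -1 and 4*d < 3*tab[0] + q + 5) or (not (2*d > 15))
Before d := q - 9: (tab[0] >= -1 and 3*q < 3*tab[0] + 41) or (not (2*q > 33))
Before q := 3*d + 2: (tab[0] >= -1 and 9*d < 3*tab[0] + 35) or (not (6*d > 29))
Answer: WP = (tab[0] >= -1 and 9*d < 3*tab[0] + 35) or (not (6*d > 29))


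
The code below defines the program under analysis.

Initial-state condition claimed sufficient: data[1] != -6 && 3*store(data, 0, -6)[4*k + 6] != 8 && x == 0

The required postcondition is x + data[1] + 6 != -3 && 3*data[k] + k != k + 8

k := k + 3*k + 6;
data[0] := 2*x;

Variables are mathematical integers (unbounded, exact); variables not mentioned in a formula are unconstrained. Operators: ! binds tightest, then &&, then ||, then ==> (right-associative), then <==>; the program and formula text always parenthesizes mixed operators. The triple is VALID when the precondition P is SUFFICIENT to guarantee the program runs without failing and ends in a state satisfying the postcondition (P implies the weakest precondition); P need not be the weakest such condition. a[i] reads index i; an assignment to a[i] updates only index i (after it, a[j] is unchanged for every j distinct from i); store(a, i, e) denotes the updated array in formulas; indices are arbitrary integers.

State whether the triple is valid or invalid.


Working backward. After the program, the postcondition x + data[1] + 6 != -3 && 3*data[k] + k != k + 8 must hold; in canonical form it is data[1] + x != -9 && 3*data[k] != 8.
Before data[0] := 2*x: data[1] + x != -9 && 3*store(data, 0, 2*x)[k] != 8
Before k := k + 3*k + 6: data[1] + x != -9 && 3*store(data, 0, 2*x)[4*k + 6] != 8
The weakest precondition is data[1] + x != -9 && 3*store(data, 0, 2*x)[4*k + 6] != 8.
Check whether data[1] != -6 && 3*store(data, 0, -6)[4*k + 6] != 8 && x == 0 implies it.
Countermodel: at the initial state data = {[0] = -9, [1] = -9, [6] = -9, elsewhere -9}, k = 0, x = 0, the precondition holds but the weakest precondition fails.
Answer: invalid


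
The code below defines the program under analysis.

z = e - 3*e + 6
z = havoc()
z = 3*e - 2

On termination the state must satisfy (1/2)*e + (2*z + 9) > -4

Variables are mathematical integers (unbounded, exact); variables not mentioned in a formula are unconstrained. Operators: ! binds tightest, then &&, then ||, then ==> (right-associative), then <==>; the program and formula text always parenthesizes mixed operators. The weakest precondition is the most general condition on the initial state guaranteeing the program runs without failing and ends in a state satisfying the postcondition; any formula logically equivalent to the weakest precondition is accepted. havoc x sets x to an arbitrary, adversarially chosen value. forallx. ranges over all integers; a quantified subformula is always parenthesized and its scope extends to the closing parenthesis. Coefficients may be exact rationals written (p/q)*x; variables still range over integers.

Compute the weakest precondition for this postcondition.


Working backward. After the program, the postcondition (1/2)*e + (2*z + 9) > -4 must hold; in canonical form it is (1/2)*e + 2*z > -13.
Before z := 3*e - 2: (13/2)*e > -9
Before havoc z: (13/2)*e > -9
Before z := e - 3*e + 6: (13/2)*e > -9
Answer: WP = (13/2)*e > -9


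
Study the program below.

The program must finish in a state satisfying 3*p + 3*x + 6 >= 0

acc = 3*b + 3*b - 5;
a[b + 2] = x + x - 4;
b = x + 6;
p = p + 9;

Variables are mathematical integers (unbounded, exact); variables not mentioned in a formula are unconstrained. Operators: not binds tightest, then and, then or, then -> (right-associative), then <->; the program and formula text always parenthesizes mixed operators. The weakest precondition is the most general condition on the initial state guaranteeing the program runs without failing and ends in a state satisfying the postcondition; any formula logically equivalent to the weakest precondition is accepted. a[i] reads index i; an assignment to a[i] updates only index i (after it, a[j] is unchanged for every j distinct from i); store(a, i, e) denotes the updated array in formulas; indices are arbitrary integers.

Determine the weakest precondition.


Working backward. After the program, the postcondition 3*p + 3*x + 6 >= 0 must hold; in canonical form it is 3*p + 3*x >= -6.
Before p := p + 9: 3*p + 3*x >= -33
Before b := x + 6: 3*p + 3*x >= -33
Before a[b + 2] := x + x - 4: 3*p + 3*x >= -33
Before acc := 3*b + 3*b - 5: 3*p + 3*x >= -33
Answer: WP = 3*p + 3*x >= -33


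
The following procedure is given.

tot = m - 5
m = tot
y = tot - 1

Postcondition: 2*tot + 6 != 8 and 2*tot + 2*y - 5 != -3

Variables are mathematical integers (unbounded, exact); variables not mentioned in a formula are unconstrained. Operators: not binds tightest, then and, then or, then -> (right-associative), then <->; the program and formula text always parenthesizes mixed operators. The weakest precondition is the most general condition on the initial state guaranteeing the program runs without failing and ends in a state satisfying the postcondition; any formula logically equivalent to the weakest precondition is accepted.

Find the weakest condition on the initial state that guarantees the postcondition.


Working backward. After the program, the postcondition 2*tot + 6 != 8 and 2*tot + 2*y - 5 != -3 must hold; in canonical form it is 2*tot != 2 and 2*tot + 2*y != 2.
Before y := tot - 1: 2*tot != 2 and 4*tot != 4
Before m := tot: 2*tot != 2 and 4*tot != 4
Before tot := m - 5: 2*m != 12 and 4*m != 24
Answer: WP = 2*m != 12 and 4*m != 24


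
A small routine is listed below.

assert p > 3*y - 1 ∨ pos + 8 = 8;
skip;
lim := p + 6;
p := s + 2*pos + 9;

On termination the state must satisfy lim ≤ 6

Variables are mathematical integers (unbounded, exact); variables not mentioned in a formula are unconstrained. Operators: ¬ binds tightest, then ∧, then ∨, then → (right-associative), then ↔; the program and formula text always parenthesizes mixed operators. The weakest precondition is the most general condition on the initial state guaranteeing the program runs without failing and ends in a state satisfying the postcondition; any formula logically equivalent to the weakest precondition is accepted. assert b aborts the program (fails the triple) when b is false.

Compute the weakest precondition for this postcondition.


Working backward. After the program, lim ≤ 6 must hold.
Before p := s + 2*pos + 9: lim ≤ 6
Before lim := p + 6: p ≤ 0
Before skip: p ≤ 0
Before assert p > 3*y - 1 ∨ pos + 8 = 8: (p > 3*y - 1 ∨ pos = 0) ∧ p ≤ 0
Answer: WP = (p > 3*y - 1 ∨ pos = 0) ∧ p ≤ 0


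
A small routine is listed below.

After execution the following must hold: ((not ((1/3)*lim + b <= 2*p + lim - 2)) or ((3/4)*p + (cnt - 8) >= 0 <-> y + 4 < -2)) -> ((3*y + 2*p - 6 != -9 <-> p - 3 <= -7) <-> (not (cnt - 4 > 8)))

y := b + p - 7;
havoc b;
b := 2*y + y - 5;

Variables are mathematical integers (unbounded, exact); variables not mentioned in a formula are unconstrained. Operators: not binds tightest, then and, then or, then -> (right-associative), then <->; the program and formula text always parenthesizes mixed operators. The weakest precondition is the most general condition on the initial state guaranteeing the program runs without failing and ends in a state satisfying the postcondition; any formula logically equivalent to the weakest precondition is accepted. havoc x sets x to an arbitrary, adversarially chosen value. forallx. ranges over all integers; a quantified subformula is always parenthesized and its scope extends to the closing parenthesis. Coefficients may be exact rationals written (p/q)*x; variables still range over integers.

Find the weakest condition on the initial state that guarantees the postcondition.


Working backward. After the program, the postcondition ((not ((1/3)*lim + b <= 2*p + lim - 2)) or ((3/4)*p + (cnt - 8) >= 0 <-> y + 4 < -2)) -> ((3*y + 2*p - 6 != -9 <-> p - 3 <= -7) <-> (not (cnt - 4 > 8))) must hold; in canonical form it is ((not (b <= (2/3)*lim + 2*p - 2)) or (cnt + (3/4)*p >= 8 <-> y < -6)) -> ((2*p + 3*y != -3 <-> p <= -4) <-> (not (cnt > 12))).
Before b := 2*y + y - 5: ((not (3*y <= (2/3)*lim + 2*p + 3)) or (cnt + (3/4)*p >= 8 <-> y < -6)) -> ((2*p + 3*y != -3 <-> p <= -4) <-> (not (cnt > 12)))
Before havoc b: ((not (3*y <= (2/3)*lim + 2*p + 3)) or (cnt + (3/4)*p >= 8 <-> y < -6)) -> ((2*p + 3*y != -3 <-> p <= -4) <-> (not (cnt > 12)))
Before y := b + p - 7: ((not (3*b + p <= (2/3)*lim + 24)) or (cnt + (3/4)*p >= 8 <-> b + p < 1)) -> ((3*b + 5*p != 18 <-> p <= -4) <-> (not (cnt > 12)))
Answer: WP = ((not (3*b + p <= (2/3)*lim + 24)) or (cnt + (3/4)*p >= 8 <-> b + p < 1)) -> ((3*b + 5*p != 18 <-> p <= -4) <-> (not (cnt > 12)))


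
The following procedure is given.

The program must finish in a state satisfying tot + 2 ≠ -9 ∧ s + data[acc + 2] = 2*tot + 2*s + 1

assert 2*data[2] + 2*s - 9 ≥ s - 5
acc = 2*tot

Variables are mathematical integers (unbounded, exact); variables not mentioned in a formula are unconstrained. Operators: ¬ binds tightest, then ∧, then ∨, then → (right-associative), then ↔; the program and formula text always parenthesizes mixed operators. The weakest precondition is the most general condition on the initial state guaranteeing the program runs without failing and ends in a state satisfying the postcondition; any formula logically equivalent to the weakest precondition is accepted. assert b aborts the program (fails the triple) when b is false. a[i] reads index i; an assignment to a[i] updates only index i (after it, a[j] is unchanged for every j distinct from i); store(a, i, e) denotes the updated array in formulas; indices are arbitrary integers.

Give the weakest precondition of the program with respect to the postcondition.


Working backward. After the program, the postcondition tot + 2 ≠ -9 ∧ s + data[acc + 2] = 2*tot + 2*s + 1 must hold; in canonical form it is tot ≠ -11 ∧ data[acc + 2] = s + 2*tot + 1.
Before acc := 2*tot: tot ≠ -11 ∧ data[2*tot + 2] = s + 2*tot + 1
Before assert 2*data[2] + 2*s - 9 ≥ s - 5: 2*data[2] + s ≥ 4 ∧ tot ≠ -11 ∧ data[2*tot + 2] = s + 2*tot + 1
Answer: WP = 2*data[2] + s ≥ 4 ∧ tot ≠ -11 ∧ data[2*tot + 2] = s + 2*tot + 1


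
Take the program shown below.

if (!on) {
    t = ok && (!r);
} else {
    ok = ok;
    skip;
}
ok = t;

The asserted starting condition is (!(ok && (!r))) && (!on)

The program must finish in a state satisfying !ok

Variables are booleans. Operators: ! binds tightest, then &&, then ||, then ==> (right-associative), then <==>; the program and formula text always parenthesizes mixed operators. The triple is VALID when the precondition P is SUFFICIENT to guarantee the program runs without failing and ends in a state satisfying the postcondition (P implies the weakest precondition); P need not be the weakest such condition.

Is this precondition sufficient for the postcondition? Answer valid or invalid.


Working backward. After the program, !ok must hold.
Before ok := t: !t
Then branch requires !(ok && (!r)); else branch requires !t.
Before the if: ((!on) ==> (!(ok && (!r)))) && (on ==> (!t))
The weakest precondition is ((!on) ==> (!(ok && (!r)))) && (on ==> (!t)).
Check whether (!(ok && (!r))) && (!on) implies it.
Every state satisfying the precondition satisfies the weakest precondition: the implication holds.
Answer: valid


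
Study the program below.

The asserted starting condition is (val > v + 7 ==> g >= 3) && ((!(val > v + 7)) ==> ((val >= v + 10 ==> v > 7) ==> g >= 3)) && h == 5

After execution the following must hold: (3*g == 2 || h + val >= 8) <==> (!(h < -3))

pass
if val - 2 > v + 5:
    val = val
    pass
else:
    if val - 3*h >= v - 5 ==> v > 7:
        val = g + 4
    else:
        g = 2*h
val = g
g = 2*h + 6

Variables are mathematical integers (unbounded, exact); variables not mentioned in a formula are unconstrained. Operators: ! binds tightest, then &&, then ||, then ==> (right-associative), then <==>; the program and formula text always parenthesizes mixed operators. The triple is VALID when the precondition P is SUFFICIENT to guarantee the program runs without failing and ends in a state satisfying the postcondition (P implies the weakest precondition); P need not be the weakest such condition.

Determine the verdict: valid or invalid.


Working backward. After the program, (3*g == 2 || h + val >= 8) <==> (!(h < -3)) must hold.
Before g := 2*h + 6: (6*h == -16 || h + val >= 8) <==> (!(h < -3))
Before val := g: (6*h == -16 || g + h >= 8) <==> (!(h < -3))
Then branch requires (6*h == -16 || g + h >= 8) <==> (!(h < -3)); else branch requires ((val >= 3*h + v - 5 ==> v > 7) ==> ((6*h == -16 || g + h >= 8) <==> (!(h < -3)))) && ((!(val >= 3*h + v - 5 ==> v > 7)) ==> ((6*h == -16 || 3*h >= 8) <==> (!(h < -3)))).
Before the if: (val > v + 7 ==> ((6*h == -16 || g + h >= 8) <==> (!(h < -3)))) && ((!(val > v + 7)) ==> (((val >= 3*h + v - 5 ==> v > 7) ==> ((6*h == -16 || g + h >= 8) <==> (!(h < -3)))) && ((!(val >= 3*h + v - 5 ==> v > 7)) ==> ((6*h == -16 || 3*h >= 8) <==> (!(h < -3))))))
Before skip: (val > v + 7 ==> ((6*h == -16 || g + h >= 8) <==> (!(h < -3)))) && ((!(val > v + 7)) ==> (((val >= 3*h + v - 5 ==> v > 7) ==> ((6*h == -16 || g + h >= 8) <==> (!(h < -3)))) && ((!(val >= 3*h + v - 5 ==> v > 7)) ==> ((6*h == -16 || 3*h >= 8) <==> (!(h < -3))))))
The weakest precondition is (val > v + 7 ==> ((6*h == -16 || g + h >= 8) <==> (!(h < -3)))) && ((!(val > v + 7)) ==> (((val >= 3*h + v - 5 ==> v > 7) ==> ((6*h == -16 || g + h >= 8) <==> (!(h < -3)))) && ((!(val >= 3*h + v - 5 ==> v > 7)) ==> ((6*h == -16 || 3*h >= 8) <==> (!(h < -3)))))).
Check whether (val > v + 7 ==> g >= 3) && ((!(val > v + 7)) ==> ((val >= v + 10 ==> v > 7) ==> g >= 3)) && h == 5 implies it.
Every state satisfying the precondition satisfies the weakest precondition: the implication holds.
Answer: valid
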